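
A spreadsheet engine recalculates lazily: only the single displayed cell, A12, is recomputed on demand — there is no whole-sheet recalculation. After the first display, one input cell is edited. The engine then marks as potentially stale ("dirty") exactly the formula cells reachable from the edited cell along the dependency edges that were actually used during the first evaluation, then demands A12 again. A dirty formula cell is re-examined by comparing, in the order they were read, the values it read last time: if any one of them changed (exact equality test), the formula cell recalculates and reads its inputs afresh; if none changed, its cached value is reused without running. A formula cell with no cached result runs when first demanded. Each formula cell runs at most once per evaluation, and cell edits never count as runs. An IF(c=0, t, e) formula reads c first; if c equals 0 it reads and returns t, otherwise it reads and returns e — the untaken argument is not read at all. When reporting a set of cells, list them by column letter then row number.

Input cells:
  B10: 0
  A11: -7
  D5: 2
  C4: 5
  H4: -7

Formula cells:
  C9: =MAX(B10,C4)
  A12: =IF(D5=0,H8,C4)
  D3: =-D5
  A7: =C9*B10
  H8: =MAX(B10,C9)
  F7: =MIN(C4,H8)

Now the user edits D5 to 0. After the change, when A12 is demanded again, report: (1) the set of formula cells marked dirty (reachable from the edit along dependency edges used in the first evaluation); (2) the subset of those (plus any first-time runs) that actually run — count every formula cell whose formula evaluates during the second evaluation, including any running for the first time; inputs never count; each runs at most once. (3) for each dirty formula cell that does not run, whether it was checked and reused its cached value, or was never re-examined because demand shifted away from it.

Marked dirty: A12.
Formula cells that run: A12, C9, H8 — 3 in total.
Every dirty formula cell ran.
Key observation: a condition flipped, so demand reaches new nodes — C9, H8 run for the first time.

First evaluation (everything demanded from the output):
  A12 = IF(D5=0: D5=2 -> else branch C4) = 5

Propagation after the edit:
  C9: demanded for the first time — runs, produces 5.
  H8: demanded for the first time — runs, produces 5.
  A12: runs — D5 2->0; result 5 (same value as before).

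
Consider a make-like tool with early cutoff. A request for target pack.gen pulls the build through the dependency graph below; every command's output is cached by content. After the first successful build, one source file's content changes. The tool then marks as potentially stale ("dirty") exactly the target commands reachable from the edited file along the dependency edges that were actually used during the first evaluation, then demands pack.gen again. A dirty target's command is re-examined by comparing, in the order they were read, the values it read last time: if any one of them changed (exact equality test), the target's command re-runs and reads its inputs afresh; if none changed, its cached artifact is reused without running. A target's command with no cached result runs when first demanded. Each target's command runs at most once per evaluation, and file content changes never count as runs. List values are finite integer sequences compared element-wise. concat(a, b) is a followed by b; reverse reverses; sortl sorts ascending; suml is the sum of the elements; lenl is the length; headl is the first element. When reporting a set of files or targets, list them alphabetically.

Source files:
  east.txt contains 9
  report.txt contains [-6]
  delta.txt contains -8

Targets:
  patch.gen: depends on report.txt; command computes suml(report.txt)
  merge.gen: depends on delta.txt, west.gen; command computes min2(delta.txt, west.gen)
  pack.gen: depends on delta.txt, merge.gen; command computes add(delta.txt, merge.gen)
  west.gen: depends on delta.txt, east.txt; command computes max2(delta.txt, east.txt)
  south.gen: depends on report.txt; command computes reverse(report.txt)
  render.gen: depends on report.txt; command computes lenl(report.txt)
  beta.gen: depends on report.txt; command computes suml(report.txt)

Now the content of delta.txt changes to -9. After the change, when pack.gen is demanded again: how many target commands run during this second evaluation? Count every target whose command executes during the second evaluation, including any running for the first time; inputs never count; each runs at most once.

3 target commands run: merge.gen, pack.gen, west.gen.

First demand of the output computes:
  west.gen = max2(-8, 9) = 9
  merge.gen = min2(-8, 9) = -8
  pack.gen = add(-8, -8) = -16

After the edit, cleaning proceeds:
  west.gen: a read changed (delta.txt -8->-9) — executes, giving 9 — identical to its old value.
  merge.gen: a read changed (delta.txt -8->-9) — executes, giving -9.
  pack.gen: a read changed (delta.txt -8->-9; merge.gen -8->-9) — executes, giving -18.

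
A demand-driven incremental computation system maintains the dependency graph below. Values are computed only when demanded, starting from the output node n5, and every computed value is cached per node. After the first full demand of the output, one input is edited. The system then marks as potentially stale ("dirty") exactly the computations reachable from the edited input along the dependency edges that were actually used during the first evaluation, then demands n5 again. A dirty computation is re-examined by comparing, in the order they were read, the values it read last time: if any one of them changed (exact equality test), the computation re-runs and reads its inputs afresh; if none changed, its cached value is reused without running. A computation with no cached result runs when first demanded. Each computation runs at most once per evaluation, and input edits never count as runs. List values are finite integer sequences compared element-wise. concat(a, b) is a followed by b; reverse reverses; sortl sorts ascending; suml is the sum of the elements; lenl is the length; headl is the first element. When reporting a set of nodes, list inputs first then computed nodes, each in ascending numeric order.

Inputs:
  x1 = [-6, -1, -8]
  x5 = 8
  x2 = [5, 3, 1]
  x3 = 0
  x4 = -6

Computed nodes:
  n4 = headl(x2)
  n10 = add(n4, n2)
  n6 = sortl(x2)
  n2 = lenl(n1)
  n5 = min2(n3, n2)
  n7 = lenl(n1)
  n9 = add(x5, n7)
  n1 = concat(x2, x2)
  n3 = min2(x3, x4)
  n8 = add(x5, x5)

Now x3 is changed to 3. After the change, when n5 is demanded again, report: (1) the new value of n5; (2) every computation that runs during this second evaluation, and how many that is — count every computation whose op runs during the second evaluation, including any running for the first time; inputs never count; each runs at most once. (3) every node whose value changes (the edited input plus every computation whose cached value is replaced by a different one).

First evaluation (everything demanded from the output):
  n1 = concat([5, 3, 1], [5, 3, 1]) = [5, 3, 1, 5, 3, 1]
  n2 = lenl([5, 3, 1, 5, 3, 1]) = 6
  n3 = min2(0, -6) = -6
  n5 = min2(-6, 6) = -6

Propagation after the edit:
  n3: runs — x3 0->3; result -6 (same value as before).
  n5: checked — values it read are unchanged (n3 unchanged, n2 unchanged); reused cached -6 without running.

Key observation: the change is absorbed at n3 — it re-runs but produces the same value, and the output's value is unchanged.

New value of n5: -6.
Computations that run: n3 — 1 in total.
Values that change: x3.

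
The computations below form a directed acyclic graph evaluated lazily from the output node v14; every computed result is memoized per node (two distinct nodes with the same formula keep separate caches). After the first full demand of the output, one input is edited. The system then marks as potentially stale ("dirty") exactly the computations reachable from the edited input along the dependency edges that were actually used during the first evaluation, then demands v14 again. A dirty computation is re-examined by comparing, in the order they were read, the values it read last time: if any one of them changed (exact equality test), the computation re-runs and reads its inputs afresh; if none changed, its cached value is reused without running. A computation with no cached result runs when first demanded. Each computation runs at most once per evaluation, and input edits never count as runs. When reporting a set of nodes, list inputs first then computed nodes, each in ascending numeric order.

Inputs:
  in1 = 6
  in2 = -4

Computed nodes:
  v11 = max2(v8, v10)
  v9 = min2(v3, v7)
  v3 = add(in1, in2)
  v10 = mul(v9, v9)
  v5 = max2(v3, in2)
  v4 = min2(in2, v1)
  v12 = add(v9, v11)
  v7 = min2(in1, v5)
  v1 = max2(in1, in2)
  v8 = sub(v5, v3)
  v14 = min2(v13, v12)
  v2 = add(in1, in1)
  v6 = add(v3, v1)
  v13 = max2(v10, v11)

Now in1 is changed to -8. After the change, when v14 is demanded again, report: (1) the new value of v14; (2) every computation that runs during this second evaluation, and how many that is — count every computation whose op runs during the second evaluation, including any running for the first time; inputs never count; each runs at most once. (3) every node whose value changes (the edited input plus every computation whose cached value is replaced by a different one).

Demanding v14 again yields 132.
10 computations run: v3, v5, v7, v8, v9, v10, v11, v12, v13, v14.
The nodes whose values change: in1, v3, v5, v7, v8, v9, v10, v11, v12, v13, v14.

First demand of the output computes:
  v3 = add(6, -4) = 2
  v5 = max2(2, -4) = 2
  v7 = min2(6, 2) = 2
  v8 = sub(2, 2) = 0
  v9 = min2(2, 2) = 2
  v10 = mul(2, 2) = 4
  v11 = max2(0, 4) = 4
  v12 = add(2, 4) = 6
  v13 = max2(4, 4) = 4
  v14 = min2(4, 6) = 4

After the edit, cleaning proceeds:
  v3: a read changed (in1 6->-8) — executes, giving -12.
  v5: a read changed (v3 2->-12) — executes, giving -4.
  v7: a read changed (in1 6->-8; v5 2->-4) — executes, giving -8.
  v8: a read changed (v5 2->-4; v3 2->-12) — executes, giving 8.
  v9: a read changed (v3 2->-12; v7 2->-8) — executes, giving -12.
  v10: a read changed (v9 2->-12; v9 2->-12) — executes, giving 144.
  v11: a read changed (v8 0->8; v10 4->144) — executes, giving 144.
  v12: a read changed (v9 2->-12; v11 4->144) — executes, giving 132.
  v13: a read changed (v10 4->144; v11 4->144) — executes, giving 144.
  v14: a read changed (v13 4->144; v12 6->132) — executes, giving 132.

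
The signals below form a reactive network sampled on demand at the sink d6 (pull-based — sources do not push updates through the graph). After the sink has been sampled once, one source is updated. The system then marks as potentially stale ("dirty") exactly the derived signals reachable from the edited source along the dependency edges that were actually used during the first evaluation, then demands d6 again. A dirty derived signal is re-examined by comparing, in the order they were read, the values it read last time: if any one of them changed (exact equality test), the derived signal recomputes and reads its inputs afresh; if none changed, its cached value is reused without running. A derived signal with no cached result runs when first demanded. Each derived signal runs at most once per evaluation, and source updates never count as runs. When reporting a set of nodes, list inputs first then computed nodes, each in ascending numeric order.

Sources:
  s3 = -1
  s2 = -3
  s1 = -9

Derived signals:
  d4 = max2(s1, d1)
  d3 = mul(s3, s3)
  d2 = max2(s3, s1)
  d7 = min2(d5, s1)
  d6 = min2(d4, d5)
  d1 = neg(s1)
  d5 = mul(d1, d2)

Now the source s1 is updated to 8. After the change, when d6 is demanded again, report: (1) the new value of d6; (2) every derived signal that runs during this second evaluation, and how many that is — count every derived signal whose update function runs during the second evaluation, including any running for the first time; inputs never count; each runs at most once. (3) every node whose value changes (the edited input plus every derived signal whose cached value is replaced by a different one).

Initial pass — values computed on the first demand:
  d1 = neg(-9) = 9
  d2 = max2(-1, -9) = -1
  d4 = max2(-9, 9) = 9
  d5 = mul(9, -1) = -9
  d6 = min2(9, -9) = -9

Second demand — change propagation:
  d1: re-runs because s1 -9->8; new result -8.
  d2: re-runs because s1 -9->8; new result 8.
  d4: re-runs because s1 -9->8; d1 9->-8; new result 8.
  d5: re-runs because d1 9->-8; d2 -1->8; new result -64.
  d6: re-runs because d4 9->8; d5 -9->-64; new result -64.

d6 now evaluates to -64.
Run set: d1, d2, d4, d5, d6 (5 run).
Changed values: s1, d1, d2, d4, d5, d6.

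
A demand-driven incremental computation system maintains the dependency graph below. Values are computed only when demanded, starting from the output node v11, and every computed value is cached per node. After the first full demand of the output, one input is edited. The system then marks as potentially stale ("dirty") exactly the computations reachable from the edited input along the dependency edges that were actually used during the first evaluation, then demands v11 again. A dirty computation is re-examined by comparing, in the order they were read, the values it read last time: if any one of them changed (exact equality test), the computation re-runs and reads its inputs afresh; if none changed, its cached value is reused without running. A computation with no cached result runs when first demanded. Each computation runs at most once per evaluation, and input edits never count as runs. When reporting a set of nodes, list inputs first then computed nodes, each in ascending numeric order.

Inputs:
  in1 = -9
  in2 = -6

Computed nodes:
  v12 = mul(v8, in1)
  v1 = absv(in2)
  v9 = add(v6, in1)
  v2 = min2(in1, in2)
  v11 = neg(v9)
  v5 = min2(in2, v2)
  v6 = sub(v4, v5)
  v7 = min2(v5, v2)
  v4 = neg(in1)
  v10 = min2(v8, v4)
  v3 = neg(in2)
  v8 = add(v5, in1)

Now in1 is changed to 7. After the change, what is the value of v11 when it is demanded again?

First evaluation (everything demanded from the output):
  v2 = min2(-9, -6) = -9
  v4 = neg(-9) = 9
  v5 = min2(-6, -9) = -9
  v6 = sub(9, -9) = 18
  v9 = add(18, -9) = 9
  v11 = neg(9) = -9

Propagation after the edit:
  v2: runs — in1 -9->7; result -6.
  v4: runs — in1 -9->7; result -7.
  v5: runs — v2 -9->-6; result -6.
  v6: runs — v4 9->-7; v5 -9->-6; result -1.
  v9: runs — v6 18->-1; in1 -9->7; result 6.
  v11: runs — v9 9->6; result -6.

New value of v11: -6.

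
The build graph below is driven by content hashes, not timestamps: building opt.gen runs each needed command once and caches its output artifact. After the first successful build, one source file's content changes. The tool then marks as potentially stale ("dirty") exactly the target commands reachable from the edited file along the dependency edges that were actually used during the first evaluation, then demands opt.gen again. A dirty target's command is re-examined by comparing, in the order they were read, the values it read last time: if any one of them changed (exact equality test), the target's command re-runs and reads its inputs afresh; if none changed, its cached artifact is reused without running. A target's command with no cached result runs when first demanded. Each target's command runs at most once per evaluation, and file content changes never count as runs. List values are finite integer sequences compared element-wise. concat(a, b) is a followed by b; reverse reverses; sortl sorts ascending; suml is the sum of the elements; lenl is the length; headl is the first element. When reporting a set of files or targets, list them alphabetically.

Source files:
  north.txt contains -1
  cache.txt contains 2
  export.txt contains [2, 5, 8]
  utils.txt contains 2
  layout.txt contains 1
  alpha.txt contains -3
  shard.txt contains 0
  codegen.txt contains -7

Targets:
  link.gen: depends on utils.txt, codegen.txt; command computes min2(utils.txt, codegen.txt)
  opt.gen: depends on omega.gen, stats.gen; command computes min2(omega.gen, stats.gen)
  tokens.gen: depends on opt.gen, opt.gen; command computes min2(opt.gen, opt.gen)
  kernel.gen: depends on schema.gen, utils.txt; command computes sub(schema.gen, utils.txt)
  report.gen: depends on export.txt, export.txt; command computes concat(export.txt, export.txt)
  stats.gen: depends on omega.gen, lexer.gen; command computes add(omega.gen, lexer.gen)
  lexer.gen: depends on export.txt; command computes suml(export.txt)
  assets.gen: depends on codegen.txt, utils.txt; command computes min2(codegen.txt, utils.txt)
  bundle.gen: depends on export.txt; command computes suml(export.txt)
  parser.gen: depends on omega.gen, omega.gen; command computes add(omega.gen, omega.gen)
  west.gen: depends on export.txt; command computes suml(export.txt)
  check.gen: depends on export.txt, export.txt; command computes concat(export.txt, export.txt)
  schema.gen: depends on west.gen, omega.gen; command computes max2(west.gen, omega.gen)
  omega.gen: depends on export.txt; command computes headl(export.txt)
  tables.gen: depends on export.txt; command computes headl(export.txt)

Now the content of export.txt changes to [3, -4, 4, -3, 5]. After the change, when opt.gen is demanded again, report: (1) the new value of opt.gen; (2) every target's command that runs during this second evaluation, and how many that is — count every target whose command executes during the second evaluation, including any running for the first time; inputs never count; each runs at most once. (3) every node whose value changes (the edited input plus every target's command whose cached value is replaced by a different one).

Initial pass — values computed on the first demand:
  lexer.gen = suml([2, 5, 8]) = 15
  omega.gen = headl([2, 5, 8]) = 2
  stats.gen = add(2, 15) = 17
  opt.gen = min2(2, 17) = 2

Second demand — change propagation:
  lexer.gen: re-runs because export.txt [2, 5, 8]->[3, -4, 4, -3, 5]; new result 5.
  omega.gen: re-runs because export.txt [2, 5, 8]->[3, -4, 4, -3, 5]; new result 3.
  stats.gen: re-runs because omega.gen 2->3; lexer.gen 15->5; new result 8.
  opt.gen: re-runs because omega.gen 2->3; stats.gen 17->8; new result 3.

opt.gen now evaluates to 3.
Run set: lexer.gen, omega.gen, opt.gen, stats.gen (4 run).
Changed values: export.txt, lexer.gen, omega.gen, opt.gen, stats.gen.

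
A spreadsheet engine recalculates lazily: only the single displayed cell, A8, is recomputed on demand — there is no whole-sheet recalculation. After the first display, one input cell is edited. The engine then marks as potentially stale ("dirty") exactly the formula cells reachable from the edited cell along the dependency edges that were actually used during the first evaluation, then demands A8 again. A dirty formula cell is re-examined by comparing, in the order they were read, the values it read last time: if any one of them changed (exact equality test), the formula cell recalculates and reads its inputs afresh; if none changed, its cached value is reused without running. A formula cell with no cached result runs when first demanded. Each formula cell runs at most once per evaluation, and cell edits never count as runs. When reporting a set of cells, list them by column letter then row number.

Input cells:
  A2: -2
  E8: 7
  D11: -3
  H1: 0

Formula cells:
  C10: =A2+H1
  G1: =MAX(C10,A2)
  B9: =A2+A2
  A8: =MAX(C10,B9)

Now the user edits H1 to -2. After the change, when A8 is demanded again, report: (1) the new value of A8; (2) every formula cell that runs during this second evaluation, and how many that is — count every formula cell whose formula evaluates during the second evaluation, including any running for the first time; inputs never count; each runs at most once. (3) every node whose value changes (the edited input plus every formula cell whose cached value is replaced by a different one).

New value of A8: -4.
Formula cells that run: A8, C10 — 2 in total.
Values that change: A8, C10, H1.

First evaluation (everything demanded from the output):
  B9 = -2 + -2 = -4
  C10 = -2 + 0 = -2
  A8 = MAX(-2, -4) = -2

Propagation after the edit:
  C10: runs — H1 0->-2; result -4.
  A8: runs — C10 -2->-4; result -4.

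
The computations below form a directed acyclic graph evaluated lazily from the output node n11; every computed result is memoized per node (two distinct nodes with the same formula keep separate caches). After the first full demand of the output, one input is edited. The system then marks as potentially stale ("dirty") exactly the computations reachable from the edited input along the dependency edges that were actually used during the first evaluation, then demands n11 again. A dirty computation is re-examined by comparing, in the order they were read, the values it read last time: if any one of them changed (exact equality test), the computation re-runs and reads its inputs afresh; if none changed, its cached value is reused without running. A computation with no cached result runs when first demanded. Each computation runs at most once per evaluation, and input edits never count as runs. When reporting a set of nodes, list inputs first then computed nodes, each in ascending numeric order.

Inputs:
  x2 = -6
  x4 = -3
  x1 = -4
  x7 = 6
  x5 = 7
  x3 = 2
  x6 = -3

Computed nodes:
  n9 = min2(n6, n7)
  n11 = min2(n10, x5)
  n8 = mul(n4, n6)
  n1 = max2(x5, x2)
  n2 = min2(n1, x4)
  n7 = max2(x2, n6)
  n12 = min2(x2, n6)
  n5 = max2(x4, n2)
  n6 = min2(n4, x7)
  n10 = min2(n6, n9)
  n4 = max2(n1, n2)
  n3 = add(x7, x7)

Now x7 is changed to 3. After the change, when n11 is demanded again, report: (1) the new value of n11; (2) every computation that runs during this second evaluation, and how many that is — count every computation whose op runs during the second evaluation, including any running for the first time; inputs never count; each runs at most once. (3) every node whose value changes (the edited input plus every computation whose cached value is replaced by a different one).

Demanding n11 again yields 3.
5 computations run: n6, n7, n9, n10, n11.
The nodes whose values change: x7, n6, n7, n9, n10, n11.

First demand of the output computes:
  n1 = max2(7, -6) = 7
  n2 = min2(7, -3) = -3
  n4 = max2(7, -3) = 7
  n6 = min2(7, 6) = 6
  n7 = max2(-6, 6) = 6
  n9 = min2(6, 6) = 6
  n10 = min2(6, 6) = 6
  n11 = min2(6, 7) = 6

After the edit, cleaning proceeds:
  n6: a read changed (x7 6->3) — executes, giving 3.
  n7: a read changed (n6 6->3) — executes, giving 3.
  n9: a read changed (n6 6->3; n7 6->3) — executes, giving 3.
  n10: a read changed (n6 6->3; n9 6->3) — executes, giving 3.
  n11: a read changed (n10 6->3) — executes, giving 3.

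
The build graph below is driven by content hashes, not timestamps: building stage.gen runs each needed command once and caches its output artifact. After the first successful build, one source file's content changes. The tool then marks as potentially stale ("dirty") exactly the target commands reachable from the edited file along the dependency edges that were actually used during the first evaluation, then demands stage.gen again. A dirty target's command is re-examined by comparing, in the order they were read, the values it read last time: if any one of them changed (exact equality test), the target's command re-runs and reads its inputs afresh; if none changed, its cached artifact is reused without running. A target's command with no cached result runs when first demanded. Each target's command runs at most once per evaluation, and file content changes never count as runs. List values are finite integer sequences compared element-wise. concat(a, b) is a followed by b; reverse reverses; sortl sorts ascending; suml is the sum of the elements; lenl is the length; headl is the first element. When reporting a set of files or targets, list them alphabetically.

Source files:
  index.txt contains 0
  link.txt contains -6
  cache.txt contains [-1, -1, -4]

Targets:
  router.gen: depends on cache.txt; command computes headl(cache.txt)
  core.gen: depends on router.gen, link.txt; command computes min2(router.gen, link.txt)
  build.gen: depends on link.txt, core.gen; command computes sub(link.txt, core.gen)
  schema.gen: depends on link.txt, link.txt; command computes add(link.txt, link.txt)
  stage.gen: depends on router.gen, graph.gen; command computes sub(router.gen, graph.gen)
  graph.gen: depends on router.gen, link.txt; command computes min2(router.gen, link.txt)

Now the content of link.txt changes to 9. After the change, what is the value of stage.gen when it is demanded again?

Initial pass — values computed on the first demand:
  router.gen = headl([-1, -1, -4]) = -1
  graph.gen = min2(-1, -6) = -6
  stage.gen = sub(-1, -6) = 5

Second demand — change propagation:
  graph.gen: re-runs because link.txt -6->9; new result -1.
  stage.gen: re-runs because graph.gen -6->-1; new result 0.

stage.gen now evaluates to 0.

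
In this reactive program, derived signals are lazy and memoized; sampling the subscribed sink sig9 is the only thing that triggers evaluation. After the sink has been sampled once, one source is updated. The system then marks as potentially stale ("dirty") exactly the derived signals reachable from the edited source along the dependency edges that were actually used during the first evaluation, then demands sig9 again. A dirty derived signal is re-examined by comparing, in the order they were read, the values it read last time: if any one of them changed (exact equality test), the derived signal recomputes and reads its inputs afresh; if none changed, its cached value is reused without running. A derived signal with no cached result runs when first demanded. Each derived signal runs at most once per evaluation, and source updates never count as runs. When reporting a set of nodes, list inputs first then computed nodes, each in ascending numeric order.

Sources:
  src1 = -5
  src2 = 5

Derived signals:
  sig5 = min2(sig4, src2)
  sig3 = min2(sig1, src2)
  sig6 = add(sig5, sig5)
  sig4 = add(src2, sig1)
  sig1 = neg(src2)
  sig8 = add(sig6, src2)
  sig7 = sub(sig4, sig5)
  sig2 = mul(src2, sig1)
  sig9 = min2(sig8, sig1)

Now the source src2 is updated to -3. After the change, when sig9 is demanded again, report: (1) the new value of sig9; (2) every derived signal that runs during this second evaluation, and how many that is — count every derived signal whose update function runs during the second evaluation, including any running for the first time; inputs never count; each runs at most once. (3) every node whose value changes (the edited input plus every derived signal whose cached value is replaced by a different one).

First demand of the output computes:
  sig1 = neg(5) = -5
  sig4 = add(5, -5) = 0
  sig5 = min2(0, 5) = 0
  sig6 = add(0, 0) = 0
  sig8 = add(0, 5) = 5
  sig9 = min2(5, -5) = -5

After the edit, cleaning proceeds:
  sig1: a read changed (src2 5->-3) — executes, giving 3.
  sig4: a read changed (src2 5->-3; sig1 -5->3) — executes, giving 0 — identical to its old value.
  sig5: a read changed (src2 5->-3) — executes, giving -3.
  sig6: a read changed (sig5 0->-3; sig5 0->-3) — executes, giving -6.
  sig8: a read changed (sig6 0->-6; src2 5->-3) — executes, giving -9.
  sig9: a read changed (sig8 5->-9; sig1 -5->3) — executes, giving -9.

Demanding sig9 again yields -9.
6 derived signals run: sig1, sig4, sig5, sig6, sig8, sig9.
The nodes whose values change: src2, sig1, sig5, sig6, sig8, sig9.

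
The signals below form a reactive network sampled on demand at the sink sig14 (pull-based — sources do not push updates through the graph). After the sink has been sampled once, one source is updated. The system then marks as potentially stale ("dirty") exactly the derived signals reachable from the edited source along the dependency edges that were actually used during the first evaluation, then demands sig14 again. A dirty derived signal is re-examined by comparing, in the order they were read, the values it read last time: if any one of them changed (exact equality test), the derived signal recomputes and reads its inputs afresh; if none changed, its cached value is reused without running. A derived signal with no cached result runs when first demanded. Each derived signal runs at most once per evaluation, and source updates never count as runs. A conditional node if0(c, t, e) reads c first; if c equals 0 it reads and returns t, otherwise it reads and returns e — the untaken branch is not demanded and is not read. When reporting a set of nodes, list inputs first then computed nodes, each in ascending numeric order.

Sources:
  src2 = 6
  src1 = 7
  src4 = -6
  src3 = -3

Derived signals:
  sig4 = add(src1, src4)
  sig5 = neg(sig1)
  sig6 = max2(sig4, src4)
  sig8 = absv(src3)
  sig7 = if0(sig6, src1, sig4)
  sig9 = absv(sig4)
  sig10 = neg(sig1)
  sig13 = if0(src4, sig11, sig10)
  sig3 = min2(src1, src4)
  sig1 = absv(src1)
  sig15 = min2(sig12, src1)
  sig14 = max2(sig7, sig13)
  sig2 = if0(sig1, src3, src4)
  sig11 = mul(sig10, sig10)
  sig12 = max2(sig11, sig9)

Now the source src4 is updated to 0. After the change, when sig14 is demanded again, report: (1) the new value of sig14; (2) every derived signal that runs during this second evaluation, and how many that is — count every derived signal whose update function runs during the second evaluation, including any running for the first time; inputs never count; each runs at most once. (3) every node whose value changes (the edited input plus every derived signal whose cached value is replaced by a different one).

Initial pass — values computed on the first demand:
  sig1 = absv(7) = 7
  sig4 = add(7, -6) = 1
  sig6 = max2(1, -6) = 1
  sig7 = if0(sig6=1 -> else branch sig4) = 1
  sig10 = neg(7) = -7
  sig13 = if0(src4=-6 -> else branch sig10) = -7
  sig14 = max2(1, -7) = 1

Second demand — change propagation:
  sig4: re-runs because src4 -6->0; new result 7.
  sig6: re-runs because sig4 1->7; src4 -6->0; new result 7.
  sig7: re-runs because sig6 1->7; sig4 1->7; new result 7.
  sig11: newly demanded (no cache) — executes and yields 49.
  sig13: re-runs because src4 -6->0; new result 49.
  sig14: re-runs because sig7 1->7; sig13 -7->49; new result 49.

The important point: the flipped condition pulls in fresh nodes; sig11 runs for the first time.

sig14 now evaluates to 49.
Run set: sig4, sig6, sig7, sig11, sig13, sig14 (6 run).
Changed values: src4, sig4, sig6, sig7, sig13, sig14.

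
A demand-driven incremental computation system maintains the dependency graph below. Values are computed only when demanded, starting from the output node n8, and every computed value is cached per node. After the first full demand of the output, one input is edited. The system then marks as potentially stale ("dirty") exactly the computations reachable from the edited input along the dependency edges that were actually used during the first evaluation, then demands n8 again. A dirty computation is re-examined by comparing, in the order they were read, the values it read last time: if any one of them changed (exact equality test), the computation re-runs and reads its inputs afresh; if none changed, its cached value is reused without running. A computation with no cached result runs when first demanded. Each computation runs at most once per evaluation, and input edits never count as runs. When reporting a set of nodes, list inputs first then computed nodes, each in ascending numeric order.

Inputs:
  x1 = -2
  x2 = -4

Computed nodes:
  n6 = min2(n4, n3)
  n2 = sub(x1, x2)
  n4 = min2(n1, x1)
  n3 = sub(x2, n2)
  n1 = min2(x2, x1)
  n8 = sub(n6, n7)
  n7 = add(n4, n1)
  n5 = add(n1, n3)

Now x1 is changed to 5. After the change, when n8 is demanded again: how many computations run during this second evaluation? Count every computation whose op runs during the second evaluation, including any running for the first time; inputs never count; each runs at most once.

Computations that run: n1, n2, n3, n4, n6, n8 — 6 in total.
Key observation: the cutoff stops propagation at n7 — its inputs' values are unchanged, so it reuses its cache.

First evaluation (everything demanded from the output):
  n1 = min2(-4, -2) = -4
  n2 = sub(-2, -4) = 2
  n3 = sub(-4, 2) = -6
  n4 = min2(-4, -2) = -4
  n6 = min2(-4, -6) = -6
  n7 = add(-4, -4) = -8
  n8 = sub(-6, -8) = 2

Propagation after the edit:
  n1: runs — x1 -2->5; result -4 (same value as before).
  n2: runs — x1 -2->5; result 9.
  n3: runs — n2 2->9; result -13.
  n4: runs — x1 -2->5; result -4 (same value as before).
  n6: runs — n3 -6->-13; result -13.
  n7: checked — values it read are unchanged (n4 unchanged, n1 unchanged); reused cached -8 without running.
  n8: runs — n6 -6->-13; result -5.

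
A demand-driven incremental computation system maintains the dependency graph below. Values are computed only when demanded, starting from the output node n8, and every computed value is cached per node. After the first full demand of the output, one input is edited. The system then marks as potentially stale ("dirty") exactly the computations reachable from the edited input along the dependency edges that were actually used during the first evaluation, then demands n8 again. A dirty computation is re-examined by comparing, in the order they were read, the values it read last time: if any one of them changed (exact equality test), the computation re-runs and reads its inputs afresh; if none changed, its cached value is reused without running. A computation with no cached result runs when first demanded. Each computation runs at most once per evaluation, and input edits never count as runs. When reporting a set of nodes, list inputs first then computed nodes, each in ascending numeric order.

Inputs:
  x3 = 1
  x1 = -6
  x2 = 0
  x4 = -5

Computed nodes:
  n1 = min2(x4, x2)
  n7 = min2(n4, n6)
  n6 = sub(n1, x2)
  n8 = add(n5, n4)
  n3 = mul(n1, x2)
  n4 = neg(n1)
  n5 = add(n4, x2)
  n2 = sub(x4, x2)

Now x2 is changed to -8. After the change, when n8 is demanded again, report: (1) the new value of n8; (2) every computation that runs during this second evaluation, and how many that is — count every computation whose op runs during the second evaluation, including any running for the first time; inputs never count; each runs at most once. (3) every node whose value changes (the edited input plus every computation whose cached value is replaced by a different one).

New value of n8: 8.
Computations that run: n1, n4, n5, n8 — 4 in total.
Values that change: x2, n1, n4, n5, n8.

First evaluation (everything demanded from the output):
  n1 = min2(-5, 0) = -5
  n4 = neg(-5) = 5
  n5 = add(5, 0) = 5
  n8 = add(5, 5) = 10

Propagation after the edit:
  n1: runs — x2 0->-8; result -8.
  n4: runs — n1 -5->-8; result 8.
  n5: runs — n4 5->8; x2 0->-8; result 0.
  n8: runs — n5 5->0; n4 5->8; result 8.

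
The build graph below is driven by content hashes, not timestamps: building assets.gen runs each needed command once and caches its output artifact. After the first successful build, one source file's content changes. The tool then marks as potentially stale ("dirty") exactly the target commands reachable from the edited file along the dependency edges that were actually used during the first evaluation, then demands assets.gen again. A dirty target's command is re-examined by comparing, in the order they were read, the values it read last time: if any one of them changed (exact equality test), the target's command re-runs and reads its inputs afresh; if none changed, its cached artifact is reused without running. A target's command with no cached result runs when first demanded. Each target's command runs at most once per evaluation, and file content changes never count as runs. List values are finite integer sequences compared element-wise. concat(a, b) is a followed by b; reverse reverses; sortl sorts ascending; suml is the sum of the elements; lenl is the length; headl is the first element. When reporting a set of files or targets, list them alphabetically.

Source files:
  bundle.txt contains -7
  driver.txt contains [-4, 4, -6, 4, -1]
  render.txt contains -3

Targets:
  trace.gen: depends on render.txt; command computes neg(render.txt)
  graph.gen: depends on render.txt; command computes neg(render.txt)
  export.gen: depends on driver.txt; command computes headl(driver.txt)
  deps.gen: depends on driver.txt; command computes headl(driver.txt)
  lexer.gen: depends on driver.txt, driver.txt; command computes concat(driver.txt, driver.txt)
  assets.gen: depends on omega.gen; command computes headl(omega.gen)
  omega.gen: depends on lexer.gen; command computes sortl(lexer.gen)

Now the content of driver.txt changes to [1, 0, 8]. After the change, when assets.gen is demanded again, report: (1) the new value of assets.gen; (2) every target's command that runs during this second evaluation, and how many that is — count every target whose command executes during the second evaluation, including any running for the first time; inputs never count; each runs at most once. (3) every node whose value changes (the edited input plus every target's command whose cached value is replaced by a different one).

assets.gen now evaluates to 0.
Run set: assets.gen, lexer.gen, omega.gen (3 run).
Changed values: assets.gen, driver.txt, lexer.gen, omega.gen.

Initial pass — values computed on the first demand:
  lexer.gen = concat([-4, 4, -6, 4, -1], [-4, 4, -6, 4, -1]) = [-4, 4, -6, 4, -1, -4, 4, -6, 4, -1]
  omega.gen = sortl([-4, 4, -6, 4, -1, -4, 4, -6, 4, -1]) = [-6, -6, -4, -4, -1, -1, 4, 4, 4, 4]
  assets.gen = headl([-6, -6, -4, -4, -1, -1, 4, 4, 4, 4]) = -6

Second demand — change propagation:
  lexer.gen: re-runs because driver.txt [-4, 4, -6, 4, -1]->[1, 0, 8]; driver.txt [-4, 4, -6, 4, -1]->[1, 0, 8]; new result [1, 0, 8, 1, 0, 8].
  omega.gen: re-runs because lexer.gen [-4, 4, -6, 4, -1, -4, 4, -6, 4, -1]->[1, 0, 8, 1, 0, 8]; new result [0, 0, 1, 1, 8, 8].
  assets.gen: re-runs because omega.gen [-6, -6, -4, -4, -1, -1, 4, 4, 4, 4]->[0, 0, 1, 1, 8, 8]; new result 0.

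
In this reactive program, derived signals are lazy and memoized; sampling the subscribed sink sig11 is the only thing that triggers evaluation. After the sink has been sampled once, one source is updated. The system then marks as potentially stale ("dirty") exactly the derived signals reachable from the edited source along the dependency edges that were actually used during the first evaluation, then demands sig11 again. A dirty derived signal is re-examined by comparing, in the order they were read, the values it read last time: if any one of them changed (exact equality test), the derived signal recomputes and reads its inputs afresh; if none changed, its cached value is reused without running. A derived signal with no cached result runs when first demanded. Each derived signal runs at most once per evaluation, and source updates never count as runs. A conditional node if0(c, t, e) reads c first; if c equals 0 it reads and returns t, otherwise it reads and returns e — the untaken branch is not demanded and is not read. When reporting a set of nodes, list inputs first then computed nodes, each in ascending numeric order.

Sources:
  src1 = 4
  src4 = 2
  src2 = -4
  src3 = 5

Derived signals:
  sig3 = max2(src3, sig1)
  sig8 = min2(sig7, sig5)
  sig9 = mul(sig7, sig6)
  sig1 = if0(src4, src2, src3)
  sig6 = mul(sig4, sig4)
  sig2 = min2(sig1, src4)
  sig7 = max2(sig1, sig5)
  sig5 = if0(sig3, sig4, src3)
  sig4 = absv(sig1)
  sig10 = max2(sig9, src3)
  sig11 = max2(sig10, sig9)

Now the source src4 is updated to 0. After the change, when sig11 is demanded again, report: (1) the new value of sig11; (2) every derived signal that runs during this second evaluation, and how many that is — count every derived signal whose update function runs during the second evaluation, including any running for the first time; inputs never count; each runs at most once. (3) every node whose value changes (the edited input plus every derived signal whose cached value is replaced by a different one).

First demand of the output computes:
  sig1 = if0(src4=2 -> else branch src3) = 5
  sig3 = max2(5, 5) = 5
  sig4 = absv(5) = 5
  sig5 = if0(sig3=5 -> else branch src3) = 5
  sig6 = mul(5, 5) = 25
  sig7 = max2(5, 5) = 5
  sig9 = mul(5, 25) = 125
  sig10 = max2(125, 5) = 125
  sig11 = max2(125, 125) = 125

After the edit, cleaning proceeds:
  sig1: a read changed (src4 2->0) — executes, giving -4.
  sig3: a read changed (sig1 5->-4) — executes, giving 5 — identical to its old value.
  sig4: a read changed (sig1 5->-4) — executes, giving 4.
  sig5: dirty, but its reads are unchanged (sig3 unchanged, src3 unchanged); cached 5 stands.
  sig6: a read changed (sig4 5->4; sig4 5->4) — executes, giving 16.
  sig7: a read changed (sig1 5->-4) — executes, giving 5 — identical to its old value.
  sig9: a read changed (sig6 25->16) — executes, giving 80.
  sig10: a read changed (sig9 125->80) — executes, giving 80.
  sig11: a read changed (sig10 125->80; sig9 125->80) — executes, giving 80.

Note where the cutoff bites: sig5 is checked, finds nothing changed, and keeps its cache.

Demanding sig11 again yields 80.
8 derived signals run: sig1, sig3, sig4, sig6, sig7, sig9, sig10, sig11.
The nodes whose values change: src4, sig1, sig4, sig6, sig9, sig10, sig11.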